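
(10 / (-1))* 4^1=-40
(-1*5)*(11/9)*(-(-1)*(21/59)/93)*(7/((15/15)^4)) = -2695/16461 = -0.16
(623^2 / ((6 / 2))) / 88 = 388129 / 264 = 1470.19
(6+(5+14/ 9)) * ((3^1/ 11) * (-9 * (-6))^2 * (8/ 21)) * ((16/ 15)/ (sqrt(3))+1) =520704 * sqrt(3)/ 385+292896/ 77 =6146.40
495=495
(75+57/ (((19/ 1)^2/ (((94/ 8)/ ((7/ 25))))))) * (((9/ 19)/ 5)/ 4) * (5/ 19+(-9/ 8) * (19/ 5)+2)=-3.89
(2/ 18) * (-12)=-4/ 3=-1.33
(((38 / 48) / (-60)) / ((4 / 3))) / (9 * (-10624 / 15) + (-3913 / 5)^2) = -95 / 5818448256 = -0.00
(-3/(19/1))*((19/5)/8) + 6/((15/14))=5.52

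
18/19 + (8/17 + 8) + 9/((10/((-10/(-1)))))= 5949/323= 18.42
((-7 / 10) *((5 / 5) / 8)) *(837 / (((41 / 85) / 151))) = -22926.91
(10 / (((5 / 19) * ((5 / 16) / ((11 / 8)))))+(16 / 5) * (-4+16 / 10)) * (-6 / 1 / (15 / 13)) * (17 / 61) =-1762696 / 7625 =-231.17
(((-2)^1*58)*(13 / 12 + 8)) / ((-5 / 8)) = 25288 / 15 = 1685.87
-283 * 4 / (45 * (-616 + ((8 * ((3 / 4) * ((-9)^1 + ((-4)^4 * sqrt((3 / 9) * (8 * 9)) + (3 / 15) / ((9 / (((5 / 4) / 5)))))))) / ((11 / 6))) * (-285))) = 1064733164 / 7450393813170795 + 1453596672 * sqrt(6) / 165564306959351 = 0.00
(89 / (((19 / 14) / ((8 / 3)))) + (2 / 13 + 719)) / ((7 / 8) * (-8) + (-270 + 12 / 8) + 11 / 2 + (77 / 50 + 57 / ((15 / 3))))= -33123850 / 9524073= -3.48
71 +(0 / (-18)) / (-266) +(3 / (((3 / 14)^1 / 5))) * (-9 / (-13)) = 1553 / 13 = 119.46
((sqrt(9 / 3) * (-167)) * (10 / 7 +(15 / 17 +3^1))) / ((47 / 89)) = -9393416 * sqrt(3) / 5593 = -2908.97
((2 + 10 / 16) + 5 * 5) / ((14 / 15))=3315 / 112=29.60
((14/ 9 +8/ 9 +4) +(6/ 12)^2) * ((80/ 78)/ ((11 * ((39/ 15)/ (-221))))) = -204850/ 3861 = -53.06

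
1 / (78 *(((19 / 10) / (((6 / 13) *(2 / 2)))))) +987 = 3169267 / 3211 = 987.00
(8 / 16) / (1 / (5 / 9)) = 5 / 18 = 0.28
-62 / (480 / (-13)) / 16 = 403 / 3840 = 0.10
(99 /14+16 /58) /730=0.01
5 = 5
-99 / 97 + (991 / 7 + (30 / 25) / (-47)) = 22422916 / 159565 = 140.53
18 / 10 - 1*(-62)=63.80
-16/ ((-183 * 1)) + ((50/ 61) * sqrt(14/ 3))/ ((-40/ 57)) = 16/ 183 - 95 * sqrt(42)/ 244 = -2.44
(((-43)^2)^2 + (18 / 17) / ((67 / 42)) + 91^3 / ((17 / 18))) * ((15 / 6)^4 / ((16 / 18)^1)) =27015872180625 / 145792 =185304215.46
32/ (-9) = -32/ 9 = -3.56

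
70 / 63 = 10 / 9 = 1.11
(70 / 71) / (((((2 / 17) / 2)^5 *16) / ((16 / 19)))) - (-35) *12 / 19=99419810 / 1349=73698.90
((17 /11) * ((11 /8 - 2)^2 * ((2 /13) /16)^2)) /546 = 425 /4157497344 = 0.00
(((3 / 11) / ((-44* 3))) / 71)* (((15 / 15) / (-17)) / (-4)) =-0.00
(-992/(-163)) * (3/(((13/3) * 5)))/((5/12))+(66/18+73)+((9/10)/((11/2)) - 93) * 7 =-571.17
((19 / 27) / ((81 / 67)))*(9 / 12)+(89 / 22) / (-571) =0.43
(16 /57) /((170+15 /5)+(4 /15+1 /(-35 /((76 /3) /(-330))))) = 92400 /57035777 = 0.00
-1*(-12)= 12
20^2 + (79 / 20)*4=2079 / 5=415.80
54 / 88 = 0.61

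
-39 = -39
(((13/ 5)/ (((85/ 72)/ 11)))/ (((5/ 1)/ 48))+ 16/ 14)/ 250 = 1738228/ 1859375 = 0.93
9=9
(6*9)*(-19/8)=-513/4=-128.25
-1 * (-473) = 473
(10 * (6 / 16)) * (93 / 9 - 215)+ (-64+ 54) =-1555 / 2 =-777.50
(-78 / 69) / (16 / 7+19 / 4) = -728 / 4531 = -0.16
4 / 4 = 1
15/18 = 0.83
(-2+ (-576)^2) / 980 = 165887 / 490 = 338.54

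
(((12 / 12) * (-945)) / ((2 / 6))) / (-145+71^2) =-315 / 544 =-0.58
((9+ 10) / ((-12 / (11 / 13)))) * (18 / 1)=-627 / 26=-24.12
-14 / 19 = -0.74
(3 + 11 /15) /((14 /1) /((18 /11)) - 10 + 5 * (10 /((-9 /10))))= -0.07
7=7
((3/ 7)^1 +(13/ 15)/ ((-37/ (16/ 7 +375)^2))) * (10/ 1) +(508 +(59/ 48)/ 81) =-231414409897/ 7048944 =-32829.66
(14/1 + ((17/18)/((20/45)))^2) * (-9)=-10665/64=-166.64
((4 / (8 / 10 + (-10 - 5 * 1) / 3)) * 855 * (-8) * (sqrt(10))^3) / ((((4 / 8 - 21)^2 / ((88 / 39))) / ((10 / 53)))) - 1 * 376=-376 + 535040000 * sqrt(10) / 8107463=-167.31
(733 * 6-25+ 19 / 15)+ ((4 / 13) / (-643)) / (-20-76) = 4374.27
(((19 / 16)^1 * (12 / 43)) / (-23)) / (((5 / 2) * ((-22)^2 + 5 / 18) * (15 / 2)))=-342 / 215527825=-0.00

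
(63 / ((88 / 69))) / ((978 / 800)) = 72450 / 1793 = 40.41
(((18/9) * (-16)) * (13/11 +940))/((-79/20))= 6625920/869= 7624.76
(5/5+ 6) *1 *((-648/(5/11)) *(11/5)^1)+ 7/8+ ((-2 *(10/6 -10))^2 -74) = -39149257/1800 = -21749.59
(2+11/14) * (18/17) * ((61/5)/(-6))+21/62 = -104376/18445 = -5.66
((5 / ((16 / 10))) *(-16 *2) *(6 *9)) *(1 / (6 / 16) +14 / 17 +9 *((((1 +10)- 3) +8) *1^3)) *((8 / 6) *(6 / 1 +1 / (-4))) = -103803600 / 17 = -6106094.12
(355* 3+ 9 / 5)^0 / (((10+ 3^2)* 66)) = 1 / 1254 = 0.00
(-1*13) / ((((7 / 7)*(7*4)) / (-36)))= 16.71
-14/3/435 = -14/1305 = -0.01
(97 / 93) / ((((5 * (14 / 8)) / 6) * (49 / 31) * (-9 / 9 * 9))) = -776 / 15435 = -0.05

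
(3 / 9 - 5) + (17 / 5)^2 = 517 / 75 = 6.89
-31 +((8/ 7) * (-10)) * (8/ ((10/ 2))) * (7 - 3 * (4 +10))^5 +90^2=960408069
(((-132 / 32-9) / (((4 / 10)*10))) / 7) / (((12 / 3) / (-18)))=135 / 64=2.11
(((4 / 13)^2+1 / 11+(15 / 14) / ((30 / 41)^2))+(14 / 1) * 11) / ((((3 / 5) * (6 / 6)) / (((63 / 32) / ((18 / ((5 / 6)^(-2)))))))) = 243895019 / 5948800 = 41.00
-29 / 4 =-7.25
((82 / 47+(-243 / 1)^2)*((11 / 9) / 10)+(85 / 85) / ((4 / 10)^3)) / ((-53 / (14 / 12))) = -159.22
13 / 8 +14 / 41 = 645 / 328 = 1.97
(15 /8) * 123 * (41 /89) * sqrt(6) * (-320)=-3025800 * sqrt(6) /89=-83277.15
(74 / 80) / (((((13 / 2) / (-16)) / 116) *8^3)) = -1073 / 2080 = -0.52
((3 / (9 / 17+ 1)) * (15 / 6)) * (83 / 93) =7055 / 1612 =4.38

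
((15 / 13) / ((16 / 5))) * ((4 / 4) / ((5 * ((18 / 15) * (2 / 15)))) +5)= 2.25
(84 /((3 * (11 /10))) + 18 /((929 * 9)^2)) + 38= 5421623584 /85441059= 63.45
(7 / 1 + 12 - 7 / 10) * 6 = 549 / 5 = 109.80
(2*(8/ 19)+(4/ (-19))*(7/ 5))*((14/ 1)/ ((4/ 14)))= 2548/ 95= 26.82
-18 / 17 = -1.06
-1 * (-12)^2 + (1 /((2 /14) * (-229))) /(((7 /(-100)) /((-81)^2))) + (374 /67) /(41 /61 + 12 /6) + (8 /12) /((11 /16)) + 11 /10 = 2249127452147 /825299970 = 2725.22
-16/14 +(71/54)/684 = -294991/258552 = -1.14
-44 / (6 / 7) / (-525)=22 / 225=0.10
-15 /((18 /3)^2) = -5 /12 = -0.42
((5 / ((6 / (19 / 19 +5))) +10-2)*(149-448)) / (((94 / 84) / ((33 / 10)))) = -2693691 / 235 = -11462.51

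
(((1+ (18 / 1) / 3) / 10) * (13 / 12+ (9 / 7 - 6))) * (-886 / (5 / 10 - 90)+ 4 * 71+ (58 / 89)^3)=-283054748275 / 378568353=-747.70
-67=-67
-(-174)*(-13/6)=-377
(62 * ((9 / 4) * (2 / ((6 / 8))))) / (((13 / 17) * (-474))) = -1054 / 1027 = -1.03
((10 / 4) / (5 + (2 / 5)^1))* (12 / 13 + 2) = 475 / 351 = 1.35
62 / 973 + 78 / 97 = 81908 / 94381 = 0.87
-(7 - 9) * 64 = 128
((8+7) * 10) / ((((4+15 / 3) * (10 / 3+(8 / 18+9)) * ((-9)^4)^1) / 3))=10 / 16767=0.00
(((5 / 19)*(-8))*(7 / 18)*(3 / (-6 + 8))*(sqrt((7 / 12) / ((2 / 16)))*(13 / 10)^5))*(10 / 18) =-2599051*sqrt(42) / 3078000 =-5.47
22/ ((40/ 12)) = 33/ 5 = 6.60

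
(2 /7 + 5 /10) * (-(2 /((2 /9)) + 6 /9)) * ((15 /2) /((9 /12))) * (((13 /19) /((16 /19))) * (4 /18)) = -20735 /1512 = -13.71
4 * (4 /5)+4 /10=18 /5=3.60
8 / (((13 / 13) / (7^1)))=56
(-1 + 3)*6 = 12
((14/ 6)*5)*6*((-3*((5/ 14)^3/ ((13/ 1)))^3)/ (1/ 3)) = -0.00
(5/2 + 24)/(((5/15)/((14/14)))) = 159/2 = 79.50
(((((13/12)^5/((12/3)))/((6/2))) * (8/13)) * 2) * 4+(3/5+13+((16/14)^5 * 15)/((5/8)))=239181003251/3920736960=61.00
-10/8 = -5/4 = -1.25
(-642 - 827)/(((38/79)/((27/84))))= -1044459/1064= -981.63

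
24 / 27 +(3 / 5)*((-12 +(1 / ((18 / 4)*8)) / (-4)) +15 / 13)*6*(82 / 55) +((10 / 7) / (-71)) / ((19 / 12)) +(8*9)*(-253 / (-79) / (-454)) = -114683698864417 / 1981293432300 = -57.88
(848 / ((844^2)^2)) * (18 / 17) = 477 / 269568243976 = 0.00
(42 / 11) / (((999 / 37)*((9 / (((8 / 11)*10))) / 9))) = 1120 / 1089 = 1.03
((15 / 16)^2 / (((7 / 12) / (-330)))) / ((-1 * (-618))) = -37125 / 46144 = -0.80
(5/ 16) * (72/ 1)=45/ 2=22.50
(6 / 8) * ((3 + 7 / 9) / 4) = 17 / 24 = 0.71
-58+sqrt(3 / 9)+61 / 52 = -2955 / 52+sqrt(3) / 3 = -56.25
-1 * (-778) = 778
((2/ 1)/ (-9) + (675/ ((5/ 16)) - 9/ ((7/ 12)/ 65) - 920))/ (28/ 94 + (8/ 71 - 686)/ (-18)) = 49808062/ 8073443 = 6.17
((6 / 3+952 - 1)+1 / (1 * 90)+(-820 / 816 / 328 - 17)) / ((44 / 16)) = 22913477 / 67320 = 340.37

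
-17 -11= -28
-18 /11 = -1.64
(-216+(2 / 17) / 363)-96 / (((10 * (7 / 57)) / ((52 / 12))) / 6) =-485632946 / 215985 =-2248.46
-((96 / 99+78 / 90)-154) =8369 / 55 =152.16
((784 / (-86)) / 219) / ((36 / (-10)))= 980 / 84753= 0.01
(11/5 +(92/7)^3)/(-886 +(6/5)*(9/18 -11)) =-3897213/1541099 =-2.53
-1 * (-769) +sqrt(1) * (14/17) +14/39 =510631/663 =770.18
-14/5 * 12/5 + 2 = -118/25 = -4.72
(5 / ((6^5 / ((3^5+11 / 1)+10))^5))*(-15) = -4026275 / 1190155742208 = -0.00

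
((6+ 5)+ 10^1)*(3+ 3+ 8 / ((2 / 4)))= 462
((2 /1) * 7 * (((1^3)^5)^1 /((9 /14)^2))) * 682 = 1871408 /81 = 23103.80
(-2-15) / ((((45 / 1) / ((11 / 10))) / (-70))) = 1309 / 45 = 29.09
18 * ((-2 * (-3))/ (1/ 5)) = 540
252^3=16003008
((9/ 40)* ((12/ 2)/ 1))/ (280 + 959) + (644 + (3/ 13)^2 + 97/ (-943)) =847679325223/ 1316371420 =643.95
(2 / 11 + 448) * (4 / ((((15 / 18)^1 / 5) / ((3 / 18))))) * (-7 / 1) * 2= -276080 / 11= -25098.18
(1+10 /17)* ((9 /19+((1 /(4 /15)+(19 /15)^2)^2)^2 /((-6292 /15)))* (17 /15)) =-7769727220799299 /2905016400000000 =-2.67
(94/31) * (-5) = -470/31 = -15.16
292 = 292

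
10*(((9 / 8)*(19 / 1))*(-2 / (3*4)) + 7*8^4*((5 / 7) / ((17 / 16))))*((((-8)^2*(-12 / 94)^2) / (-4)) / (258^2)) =-52419110 / 69435497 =-0.75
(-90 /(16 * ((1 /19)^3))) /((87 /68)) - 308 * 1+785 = -1721379 /58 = -29678.95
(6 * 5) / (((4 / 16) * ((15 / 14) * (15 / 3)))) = 112 / 5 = 22.40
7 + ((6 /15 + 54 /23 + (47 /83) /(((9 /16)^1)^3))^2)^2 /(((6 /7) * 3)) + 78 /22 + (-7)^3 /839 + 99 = 114856604211986760188614166858595494 /194720196709209546610891313563125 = 589.85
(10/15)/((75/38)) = 76/225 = 0.34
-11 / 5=-2.20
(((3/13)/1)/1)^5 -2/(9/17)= -12621775/3341637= -3.78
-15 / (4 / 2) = -15 / 2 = -7.50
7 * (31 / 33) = 217 / 33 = 6.58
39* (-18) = -702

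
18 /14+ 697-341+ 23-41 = 2375 /7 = 339.29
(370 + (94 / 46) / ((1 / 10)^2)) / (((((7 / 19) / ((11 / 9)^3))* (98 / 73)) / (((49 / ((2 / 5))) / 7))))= 60967353425 / 1643166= 37103.59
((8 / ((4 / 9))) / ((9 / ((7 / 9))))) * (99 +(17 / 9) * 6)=4634 / 27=171.63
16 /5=3.20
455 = 455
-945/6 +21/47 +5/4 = -29291/188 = -155.80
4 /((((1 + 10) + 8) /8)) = 32 /19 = 1.68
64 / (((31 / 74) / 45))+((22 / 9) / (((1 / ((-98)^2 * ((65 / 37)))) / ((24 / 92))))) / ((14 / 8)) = 1030661440 / 79143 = 13022.77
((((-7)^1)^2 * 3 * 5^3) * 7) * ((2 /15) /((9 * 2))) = 8575 /9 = 952.78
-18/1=-18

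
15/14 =1.07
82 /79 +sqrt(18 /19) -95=-7423 /79 +3 * sqrt(38) /19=-92.99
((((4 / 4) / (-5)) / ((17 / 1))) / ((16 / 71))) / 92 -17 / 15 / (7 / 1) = -426899 / 2627520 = -0.16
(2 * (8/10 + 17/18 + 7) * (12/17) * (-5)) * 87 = -91292/17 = -5370.12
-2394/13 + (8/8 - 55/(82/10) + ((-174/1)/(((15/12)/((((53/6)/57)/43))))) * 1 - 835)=-6697582889/6531915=-1025.36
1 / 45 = 0.02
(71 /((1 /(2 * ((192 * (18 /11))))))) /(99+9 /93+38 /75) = 570499200 /1273679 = 447.91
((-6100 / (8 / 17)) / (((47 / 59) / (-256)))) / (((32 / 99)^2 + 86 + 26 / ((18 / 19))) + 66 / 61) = 117052574601600 / 3221066933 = 36339.69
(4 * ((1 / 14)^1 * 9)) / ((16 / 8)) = 1.29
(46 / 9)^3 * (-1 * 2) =-194672 / 729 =-267.04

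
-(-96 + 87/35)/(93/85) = 18547/217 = 85.47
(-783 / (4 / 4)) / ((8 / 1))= -783 / 8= -97.88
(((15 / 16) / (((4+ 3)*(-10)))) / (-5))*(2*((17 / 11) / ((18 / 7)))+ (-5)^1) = -0.01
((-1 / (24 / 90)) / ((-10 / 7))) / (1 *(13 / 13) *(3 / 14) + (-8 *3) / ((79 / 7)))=-3871 / 2820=-1.37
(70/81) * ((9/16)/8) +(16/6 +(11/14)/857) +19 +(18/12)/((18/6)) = 76808365/3455424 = 22.23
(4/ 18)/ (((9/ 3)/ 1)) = 2/ 27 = 0.07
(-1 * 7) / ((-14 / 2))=1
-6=-6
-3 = -3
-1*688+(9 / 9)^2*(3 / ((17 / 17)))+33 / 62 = -42437 / 62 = -684.47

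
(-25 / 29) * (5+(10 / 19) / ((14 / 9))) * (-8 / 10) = 14200 / 3857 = 3.68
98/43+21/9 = 595/129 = 4.61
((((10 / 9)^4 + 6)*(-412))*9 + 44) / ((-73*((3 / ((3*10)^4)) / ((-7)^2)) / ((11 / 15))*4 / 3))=2776590543.89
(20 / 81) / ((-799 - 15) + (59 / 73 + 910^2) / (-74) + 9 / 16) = -864320 / 42019915347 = -0.00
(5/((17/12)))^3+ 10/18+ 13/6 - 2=3951869/88434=44.69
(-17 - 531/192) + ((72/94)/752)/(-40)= -13971943/706880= -19.77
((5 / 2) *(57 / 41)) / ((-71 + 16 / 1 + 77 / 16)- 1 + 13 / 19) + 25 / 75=499513 / 1888419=0.26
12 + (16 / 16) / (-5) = 59 / 5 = 11.80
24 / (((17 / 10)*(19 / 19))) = 240 / 17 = 14.12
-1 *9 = -9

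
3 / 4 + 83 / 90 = 301 / 180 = 1.67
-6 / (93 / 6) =-12 / 31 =-0.39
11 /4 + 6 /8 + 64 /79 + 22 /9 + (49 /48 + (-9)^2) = 1009909 /11376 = 88.78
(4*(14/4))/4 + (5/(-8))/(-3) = 89/24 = 3.71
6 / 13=0.46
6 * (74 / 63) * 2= 296 / 21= 14.10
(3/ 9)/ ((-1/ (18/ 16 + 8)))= -73/ 24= -3.04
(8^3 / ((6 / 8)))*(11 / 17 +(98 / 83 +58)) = 57628672 / 1411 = 40842.43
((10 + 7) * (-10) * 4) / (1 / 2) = -1360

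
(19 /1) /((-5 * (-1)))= 19 /5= 3.80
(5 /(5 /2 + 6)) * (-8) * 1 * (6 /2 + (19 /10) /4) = -278 /17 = -16.35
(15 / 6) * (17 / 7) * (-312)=-13260 / 7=-1894.29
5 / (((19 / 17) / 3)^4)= 33826005 / 130321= 259.56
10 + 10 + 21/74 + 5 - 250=-16629/74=-224.72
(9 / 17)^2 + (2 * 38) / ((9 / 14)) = 118.50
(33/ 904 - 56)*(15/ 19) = -758865/ 17176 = -44.18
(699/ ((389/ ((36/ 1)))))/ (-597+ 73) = -6291/ 50959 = -0.12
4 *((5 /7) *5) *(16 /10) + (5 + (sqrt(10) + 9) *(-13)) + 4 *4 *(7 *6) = 4080 /7-13 *sqrt(10) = 541.75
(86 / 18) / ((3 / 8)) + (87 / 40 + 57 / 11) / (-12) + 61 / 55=629011 / 47520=13.24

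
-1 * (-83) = 83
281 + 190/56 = 7963/28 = 284.39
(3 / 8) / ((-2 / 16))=-3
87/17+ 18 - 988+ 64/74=-606367/629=-964.02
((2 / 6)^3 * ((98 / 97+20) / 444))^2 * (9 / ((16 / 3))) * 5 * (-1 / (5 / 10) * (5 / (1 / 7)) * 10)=-908565875 / 50081020848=-0.02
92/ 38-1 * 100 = -1854/ 19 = -97.58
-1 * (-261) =261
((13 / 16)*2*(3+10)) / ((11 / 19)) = 3211 / 88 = 36.49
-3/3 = -1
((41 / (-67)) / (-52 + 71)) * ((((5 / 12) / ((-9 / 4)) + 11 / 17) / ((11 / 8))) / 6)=-34768 / 19282131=-0.00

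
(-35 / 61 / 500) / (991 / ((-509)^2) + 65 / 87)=-157780329 / 103251540200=-0.00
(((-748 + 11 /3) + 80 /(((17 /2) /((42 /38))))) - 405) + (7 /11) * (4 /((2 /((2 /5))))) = -60672188 /53295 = -1138.42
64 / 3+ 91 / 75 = 1691 / 75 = 22.55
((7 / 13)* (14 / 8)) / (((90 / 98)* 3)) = 2401 / 7020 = 0.34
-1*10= -10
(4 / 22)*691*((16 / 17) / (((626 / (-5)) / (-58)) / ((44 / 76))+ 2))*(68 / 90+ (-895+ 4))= -25689036128 / 1397961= -18376.07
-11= -11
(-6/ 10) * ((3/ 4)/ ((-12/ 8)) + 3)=-3/ 2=-1.50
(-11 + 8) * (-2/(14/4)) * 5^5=37500/7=5357.14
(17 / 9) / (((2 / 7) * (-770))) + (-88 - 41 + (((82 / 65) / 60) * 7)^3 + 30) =-8075239129817 / 81563625000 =-99.01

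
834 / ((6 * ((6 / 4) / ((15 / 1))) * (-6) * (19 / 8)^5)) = -22773760 / 7428297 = -3.07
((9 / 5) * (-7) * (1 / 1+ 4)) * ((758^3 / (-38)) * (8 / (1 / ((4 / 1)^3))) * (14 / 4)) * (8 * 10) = 1966736433070080 / 19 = 103512443845793.68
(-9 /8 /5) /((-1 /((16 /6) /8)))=3 /40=0.08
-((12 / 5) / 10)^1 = -6 / 25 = -0.24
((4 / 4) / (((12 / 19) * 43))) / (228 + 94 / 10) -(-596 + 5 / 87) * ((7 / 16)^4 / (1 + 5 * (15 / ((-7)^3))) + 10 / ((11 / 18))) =2796735885352274937 / 285972704264192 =9779.73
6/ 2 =3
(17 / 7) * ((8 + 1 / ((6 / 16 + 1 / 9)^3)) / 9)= 12176216 / 2701125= 4.51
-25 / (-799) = 25 / 799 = 0.03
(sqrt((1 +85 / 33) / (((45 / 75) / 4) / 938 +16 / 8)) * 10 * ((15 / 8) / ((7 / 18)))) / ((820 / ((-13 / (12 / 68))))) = -3315 * sqrt(171319323945) / 236920222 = -5.79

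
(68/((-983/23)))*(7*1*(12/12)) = -10948/983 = -11.14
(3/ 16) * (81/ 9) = 27/ 16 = 1.69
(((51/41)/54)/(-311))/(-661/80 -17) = 680/231927939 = 0.00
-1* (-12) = 12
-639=-639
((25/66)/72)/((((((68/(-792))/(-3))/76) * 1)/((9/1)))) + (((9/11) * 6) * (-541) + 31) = -934657/374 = -2499.08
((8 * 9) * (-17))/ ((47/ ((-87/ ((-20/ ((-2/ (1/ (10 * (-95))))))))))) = -10116360/ 47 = -215241.70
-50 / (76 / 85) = -2125 / 38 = -55.92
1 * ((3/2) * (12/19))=18/19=0.95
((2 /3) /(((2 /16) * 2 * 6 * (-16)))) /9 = -1 /324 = -0.00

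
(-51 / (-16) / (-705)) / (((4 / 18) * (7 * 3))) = -51 / 52640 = -0.00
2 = 2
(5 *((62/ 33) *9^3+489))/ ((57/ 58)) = 1976350/ 209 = 9456.22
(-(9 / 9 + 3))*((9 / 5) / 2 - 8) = 142 / 5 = 28.40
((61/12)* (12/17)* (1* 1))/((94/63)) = 3843/1598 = 2.40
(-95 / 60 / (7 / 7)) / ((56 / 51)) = -323 / 224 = -1.44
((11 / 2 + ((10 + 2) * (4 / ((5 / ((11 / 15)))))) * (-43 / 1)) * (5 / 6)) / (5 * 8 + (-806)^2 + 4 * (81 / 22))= -163471 / 428795880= -0.00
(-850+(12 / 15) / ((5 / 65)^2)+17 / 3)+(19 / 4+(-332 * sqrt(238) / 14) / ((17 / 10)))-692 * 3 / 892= -9455789 / 13380-1660 * sqrt(238) / 119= -921.91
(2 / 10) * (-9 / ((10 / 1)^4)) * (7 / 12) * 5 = -0.00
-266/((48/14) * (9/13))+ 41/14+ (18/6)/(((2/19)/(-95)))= -2129377/756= -2816.64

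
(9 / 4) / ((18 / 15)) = 15 / 8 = 1.88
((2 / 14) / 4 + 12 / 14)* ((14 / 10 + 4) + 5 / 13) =5.16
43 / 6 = 7.17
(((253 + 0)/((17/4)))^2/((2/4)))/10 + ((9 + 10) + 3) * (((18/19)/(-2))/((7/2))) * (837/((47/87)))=-3904.32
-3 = -3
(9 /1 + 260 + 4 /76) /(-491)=-5112 /9329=-0.55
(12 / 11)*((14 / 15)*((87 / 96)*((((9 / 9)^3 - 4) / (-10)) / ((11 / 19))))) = 11571 / 24200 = 0.48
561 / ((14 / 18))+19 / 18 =722.34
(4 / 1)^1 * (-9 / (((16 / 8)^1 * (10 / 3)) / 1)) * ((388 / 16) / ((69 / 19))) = -16587 / 460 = -36.06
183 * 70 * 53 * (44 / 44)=678930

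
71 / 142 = 1 / 2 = 0.50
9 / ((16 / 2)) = 9 / 8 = 1.12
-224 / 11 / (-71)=224 / 781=0.29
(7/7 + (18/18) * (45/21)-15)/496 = -83/3472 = -0.02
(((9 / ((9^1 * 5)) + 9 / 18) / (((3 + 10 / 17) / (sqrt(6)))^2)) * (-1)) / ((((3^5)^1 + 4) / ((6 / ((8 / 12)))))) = -54621 / 4595435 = -0.01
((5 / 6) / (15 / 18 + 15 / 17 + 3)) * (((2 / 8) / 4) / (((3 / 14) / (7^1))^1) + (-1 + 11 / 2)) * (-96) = -53380 / 481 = -110.98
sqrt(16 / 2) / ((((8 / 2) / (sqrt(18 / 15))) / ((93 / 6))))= 12.01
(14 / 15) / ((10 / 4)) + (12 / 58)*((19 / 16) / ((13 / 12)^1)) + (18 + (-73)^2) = 302406787 / 56550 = 5347.60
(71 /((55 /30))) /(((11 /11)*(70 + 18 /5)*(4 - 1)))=355 /2024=0.18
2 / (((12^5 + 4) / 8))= 4 / 62209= 0.00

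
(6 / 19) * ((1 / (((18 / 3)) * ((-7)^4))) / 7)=1 / 319333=0.00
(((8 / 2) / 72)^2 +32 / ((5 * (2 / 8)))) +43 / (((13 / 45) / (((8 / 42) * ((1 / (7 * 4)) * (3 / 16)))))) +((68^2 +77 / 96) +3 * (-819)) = 18109267597 / 8255520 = 2193.60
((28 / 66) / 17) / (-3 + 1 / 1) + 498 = 279371 / 561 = 497.99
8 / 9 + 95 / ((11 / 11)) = 863 / 9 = 95.89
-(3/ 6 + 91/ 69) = -1.82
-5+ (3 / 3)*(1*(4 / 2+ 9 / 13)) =-30 / 13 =-2.31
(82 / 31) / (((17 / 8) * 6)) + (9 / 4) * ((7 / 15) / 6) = 24187 / 63240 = 0.38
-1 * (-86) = 86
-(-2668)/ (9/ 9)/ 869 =2668/ 869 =3.07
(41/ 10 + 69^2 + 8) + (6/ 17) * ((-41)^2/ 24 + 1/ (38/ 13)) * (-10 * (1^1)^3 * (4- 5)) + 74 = 8229254/ 1615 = 5095.51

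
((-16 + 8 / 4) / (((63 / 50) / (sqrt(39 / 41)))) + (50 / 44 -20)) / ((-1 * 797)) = 100 * sqrt(1599) / 294093 + 415 / 17534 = 0.04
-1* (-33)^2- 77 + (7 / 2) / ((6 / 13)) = -13901 / 12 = -1158.42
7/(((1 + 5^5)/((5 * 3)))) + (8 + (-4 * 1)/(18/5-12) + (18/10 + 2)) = 1346813/109410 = 12.31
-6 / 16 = -3 / 8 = -0.38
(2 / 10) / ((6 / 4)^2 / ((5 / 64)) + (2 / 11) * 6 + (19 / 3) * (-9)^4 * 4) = 11 / 9143304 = 0.00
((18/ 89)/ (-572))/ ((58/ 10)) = -45/ 738166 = -0.00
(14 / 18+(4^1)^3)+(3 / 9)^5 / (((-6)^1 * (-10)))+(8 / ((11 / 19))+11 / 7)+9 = 100104737 / 1122660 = 89.17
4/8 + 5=11/2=5.50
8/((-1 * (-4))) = 2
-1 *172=-172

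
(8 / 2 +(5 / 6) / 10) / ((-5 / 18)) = -147 / 10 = -14.70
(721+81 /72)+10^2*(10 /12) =19331 /24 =805.46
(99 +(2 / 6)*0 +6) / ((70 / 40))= 60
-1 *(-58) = 58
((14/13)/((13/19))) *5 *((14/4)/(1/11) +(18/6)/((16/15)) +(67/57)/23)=325.52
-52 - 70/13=-746/13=-57.38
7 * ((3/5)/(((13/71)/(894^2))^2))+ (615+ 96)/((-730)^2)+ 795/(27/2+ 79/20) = 2515285054042894733449011/31430974900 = 80025677283172.49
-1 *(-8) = 8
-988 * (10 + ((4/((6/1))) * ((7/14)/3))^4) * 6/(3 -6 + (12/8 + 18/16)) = 1037178688/6561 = 158082.41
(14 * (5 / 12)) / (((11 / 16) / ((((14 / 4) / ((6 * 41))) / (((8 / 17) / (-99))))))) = -4165 / 164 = -25.40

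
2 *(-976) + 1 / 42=-81983 / 42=-1951.98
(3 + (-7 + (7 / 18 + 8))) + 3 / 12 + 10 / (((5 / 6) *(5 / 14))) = 6883 / 180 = 38.24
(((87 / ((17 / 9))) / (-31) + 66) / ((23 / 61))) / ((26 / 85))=10369695 / 18538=559.38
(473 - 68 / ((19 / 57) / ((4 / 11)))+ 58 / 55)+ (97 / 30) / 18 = 2376311 / 5940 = 400.05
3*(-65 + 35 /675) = -8768 /45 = -194.84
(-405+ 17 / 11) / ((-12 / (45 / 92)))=33285 / 2024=16.45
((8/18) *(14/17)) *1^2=56/153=0.37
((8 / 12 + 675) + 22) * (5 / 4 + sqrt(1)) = 6279 / 4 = 1569.75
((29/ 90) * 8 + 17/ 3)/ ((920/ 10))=371/ 4140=0.09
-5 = -5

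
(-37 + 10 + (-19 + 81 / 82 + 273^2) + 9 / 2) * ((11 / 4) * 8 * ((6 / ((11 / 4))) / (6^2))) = 12216112 / 123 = 99317.98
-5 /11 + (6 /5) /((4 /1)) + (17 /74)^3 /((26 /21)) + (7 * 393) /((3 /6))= 3188161820651 /579470320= 5501.86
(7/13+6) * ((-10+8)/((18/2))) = -170/117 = -1.45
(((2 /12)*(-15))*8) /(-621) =20 /621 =0.03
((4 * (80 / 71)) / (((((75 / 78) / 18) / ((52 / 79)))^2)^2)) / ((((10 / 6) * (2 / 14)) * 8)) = 58925878854340313088 / 1080256152734375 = 54548.06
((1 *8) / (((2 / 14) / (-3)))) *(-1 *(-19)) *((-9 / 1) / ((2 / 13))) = 186732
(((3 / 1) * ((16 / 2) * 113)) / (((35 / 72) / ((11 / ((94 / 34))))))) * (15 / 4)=27385776 / 329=83239.44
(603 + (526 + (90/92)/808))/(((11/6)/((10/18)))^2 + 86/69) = 3147203775/33831364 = 93.03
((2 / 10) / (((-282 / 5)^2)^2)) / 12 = 125 / 75888798912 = 0.00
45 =45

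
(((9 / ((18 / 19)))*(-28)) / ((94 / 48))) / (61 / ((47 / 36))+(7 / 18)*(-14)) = -3024 / 919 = -3.29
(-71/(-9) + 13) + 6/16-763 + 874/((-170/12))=-4916993/6120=-803.43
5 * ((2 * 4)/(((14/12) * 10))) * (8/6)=32/7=4.57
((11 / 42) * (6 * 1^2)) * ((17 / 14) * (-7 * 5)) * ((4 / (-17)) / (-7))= -110 / 49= -2.24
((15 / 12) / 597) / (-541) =-5 / 1291908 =-0.00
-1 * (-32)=32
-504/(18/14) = -392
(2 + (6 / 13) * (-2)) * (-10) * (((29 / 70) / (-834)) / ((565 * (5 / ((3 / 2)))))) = 29 / 10209550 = 0.00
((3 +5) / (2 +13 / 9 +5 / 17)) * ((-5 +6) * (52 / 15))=408 / 55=7.42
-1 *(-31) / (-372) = -1 / 12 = -0.08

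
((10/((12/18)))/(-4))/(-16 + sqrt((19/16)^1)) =5* sqrt(19)/1359 + 320/1359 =0.25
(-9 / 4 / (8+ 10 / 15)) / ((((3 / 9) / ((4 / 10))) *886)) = -81 / 230360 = -0.00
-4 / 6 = -2 / 3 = -0.67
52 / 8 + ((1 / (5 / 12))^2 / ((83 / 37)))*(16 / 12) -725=-2967567 / 4150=-715.08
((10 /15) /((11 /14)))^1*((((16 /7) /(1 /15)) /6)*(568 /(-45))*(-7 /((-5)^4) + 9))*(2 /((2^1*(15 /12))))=-408451072 /928125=-440.08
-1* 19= -19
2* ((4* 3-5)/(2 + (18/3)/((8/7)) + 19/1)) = 8/15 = 0.53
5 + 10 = 15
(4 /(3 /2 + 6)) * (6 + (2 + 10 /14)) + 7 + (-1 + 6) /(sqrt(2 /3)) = 5 * sqrt(6) /2 + 1223 /105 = 17.77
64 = 64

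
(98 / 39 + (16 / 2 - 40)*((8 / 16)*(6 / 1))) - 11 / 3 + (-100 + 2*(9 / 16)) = -20387 / 104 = -196.03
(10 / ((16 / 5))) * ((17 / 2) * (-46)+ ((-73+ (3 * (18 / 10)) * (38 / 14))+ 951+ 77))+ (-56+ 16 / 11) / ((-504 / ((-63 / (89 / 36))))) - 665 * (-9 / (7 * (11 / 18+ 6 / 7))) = 4843765599 / 2028488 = 2387.87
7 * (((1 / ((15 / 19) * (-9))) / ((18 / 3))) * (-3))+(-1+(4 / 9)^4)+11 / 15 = 17383 / 65610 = 0.26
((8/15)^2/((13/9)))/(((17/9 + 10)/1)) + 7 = 244001/34775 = 7.02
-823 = -823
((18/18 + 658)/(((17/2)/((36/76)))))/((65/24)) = 284688/20995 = 13.56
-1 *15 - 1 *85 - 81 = -181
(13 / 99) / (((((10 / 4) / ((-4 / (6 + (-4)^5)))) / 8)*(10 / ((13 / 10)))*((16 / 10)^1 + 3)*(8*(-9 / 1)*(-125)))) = 169 / 32596678125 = 0.00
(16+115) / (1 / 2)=262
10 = 10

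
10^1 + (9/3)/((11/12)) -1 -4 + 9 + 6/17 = 3296/187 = 17.63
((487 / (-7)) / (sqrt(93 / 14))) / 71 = -0.38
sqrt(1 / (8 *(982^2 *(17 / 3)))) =sqrt(102) / 66776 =0.00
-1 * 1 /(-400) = 1 /400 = 0.00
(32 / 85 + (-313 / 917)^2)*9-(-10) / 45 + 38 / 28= 7740149911 / 1286560170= 6.02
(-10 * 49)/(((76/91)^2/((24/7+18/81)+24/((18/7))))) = -118542515/12996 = -9121.46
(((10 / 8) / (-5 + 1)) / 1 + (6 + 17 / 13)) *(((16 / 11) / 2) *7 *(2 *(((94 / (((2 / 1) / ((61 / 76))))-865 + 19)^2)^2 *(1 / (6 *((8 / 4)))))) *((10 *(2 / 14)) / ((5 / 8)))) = 6906142268047710755285 / 1192697792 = 5790353863627.94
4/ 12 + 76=229/ 3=76.33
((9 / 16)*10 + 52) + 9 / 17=7909 / 136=58.15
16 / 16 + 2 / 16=9 / 8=1.12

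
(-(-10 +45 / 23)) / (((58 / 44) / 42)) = 170940 / 667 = 256.28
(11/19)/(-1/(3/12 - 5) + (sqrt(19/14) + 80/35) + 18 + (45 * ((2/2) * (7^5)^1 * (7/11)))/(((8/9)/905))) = 38861261908048888/32891751712716601745669633 - 5664736 * sqrt(266)/32891751712716601745669633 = 0.00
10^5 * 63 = 6300000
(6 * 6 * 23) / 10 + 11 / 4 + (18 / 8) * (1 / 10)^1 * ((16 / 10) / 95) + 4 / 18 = 7333849 / 85500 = 85.78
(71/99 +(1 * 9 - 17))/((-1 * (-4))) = -721/396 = -1.82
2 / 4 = 1 / 2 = 0.50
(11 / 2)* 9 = 99 / 2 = 49.50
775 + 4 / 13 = 10079 / 13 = 775.31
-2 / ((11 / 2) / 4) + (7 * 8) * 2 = 1216 / 11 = 110.55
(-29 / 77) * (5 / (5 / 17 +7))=-2465 / 9548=-0.26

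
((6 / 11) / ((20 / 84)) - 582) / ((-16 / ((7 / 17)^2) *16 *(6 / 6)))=0.38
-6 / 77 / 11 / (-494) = 3 / 209209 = 0.00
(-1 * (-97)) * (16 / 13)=1552 / 13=119.38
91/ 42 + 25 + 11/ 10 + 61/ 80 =6967/ 240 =29.03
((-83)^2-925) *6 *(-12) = -429408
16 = 16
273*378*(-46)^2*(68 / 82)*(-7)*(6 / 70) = -22272567408 / 205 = -108646670.28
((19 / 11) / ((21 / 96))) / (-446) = -304 / 17171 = -0.02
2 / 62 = 1 / 31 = 0.03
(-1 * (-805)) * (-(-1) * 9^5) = 47534445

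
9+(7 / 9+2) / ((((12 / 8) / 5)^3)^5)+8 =193588126.38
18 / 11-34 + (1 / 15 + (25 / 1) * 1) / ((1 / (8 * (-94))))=-3115612 / 165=-18882.50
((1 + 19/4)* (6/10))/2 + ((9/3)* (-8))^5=-318504891/40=-7962622.28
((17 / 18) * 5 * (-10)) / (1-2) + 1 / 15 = 47.29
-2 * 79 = -158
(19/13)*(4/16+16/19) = 83/52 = 1.60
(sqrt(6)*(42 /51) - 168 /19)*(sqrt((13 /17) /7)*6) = -144*sqrt(1547) /323 + 12*sqrt(9282) /289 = -13.53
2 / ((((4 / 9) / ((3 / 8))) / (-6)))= -81 / 8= -10.12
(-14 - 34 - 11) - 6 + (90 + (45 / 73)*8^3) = 24865 / 73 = 340.62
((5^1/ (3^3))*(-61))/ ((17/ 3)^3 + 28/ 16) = -1220/ 19841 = -0.06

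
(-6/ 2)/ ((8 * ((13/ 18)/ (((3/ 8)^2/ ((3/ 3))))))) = -243/ 3328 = -0.07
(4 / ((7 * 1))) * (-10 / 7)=-40 / 49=-0.82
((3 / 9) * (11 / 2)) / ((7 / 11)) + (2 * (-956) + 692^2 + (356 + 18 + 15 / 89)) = 1784255987 / 3738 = 477329.05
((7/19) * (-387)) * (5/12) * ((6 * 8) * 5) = -270900/19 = -14257.89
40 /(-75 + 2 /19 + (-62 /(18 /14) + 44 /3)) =-1368 /3709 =-0.37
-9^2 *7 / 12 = -189 / 4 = -47.25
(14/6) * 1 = 7/3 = 2.33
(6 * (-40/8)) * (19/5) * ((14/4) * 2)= -798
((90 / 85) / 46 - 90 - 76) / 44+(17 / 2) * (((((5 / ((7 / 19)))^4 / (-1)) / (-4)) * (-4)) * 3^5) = -2894336875006447 / 41306804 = -70069252.39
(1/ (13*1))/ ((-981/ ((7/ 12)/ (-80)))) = 7/ 12242880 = 0.00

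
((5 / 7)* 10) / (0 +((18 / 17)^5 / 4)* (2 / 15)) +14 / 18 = 178339429 / 1102248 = 161.80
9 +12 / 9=31 / 3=10.33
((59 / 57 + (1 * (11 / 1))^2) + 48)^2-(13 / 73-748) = 7034611231 / 237177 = 29659.75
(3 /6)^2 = 1 /4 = 0.25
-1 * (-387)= 387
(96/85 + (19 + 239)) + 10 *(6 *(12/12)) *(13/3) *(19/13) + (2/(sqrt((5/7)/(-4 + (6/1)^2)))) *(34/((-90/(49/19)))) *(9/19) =54326/85-6664 *sqrt(70)/9025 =632.95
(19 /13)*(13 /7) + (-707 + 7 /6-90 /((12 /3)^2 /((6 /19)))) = -1125013 /1596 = -704.90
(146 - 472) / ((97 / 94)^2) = -2880536 / 9409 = -306.15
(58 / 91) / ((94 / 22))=0.15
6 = 6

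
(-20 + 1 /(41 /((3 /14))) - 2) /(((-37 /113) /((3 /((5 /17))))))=685.17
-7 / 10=-0.70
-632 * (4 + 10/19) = -54352/19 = -2860.63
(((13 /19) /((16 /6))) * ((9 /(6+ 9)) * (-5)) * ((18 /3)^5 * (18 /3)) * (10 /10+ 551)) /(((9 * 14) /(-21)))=62775648 /19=3303981.47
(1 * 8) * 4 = 32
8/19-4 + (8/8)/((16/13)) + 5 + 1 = 983/304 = 3.23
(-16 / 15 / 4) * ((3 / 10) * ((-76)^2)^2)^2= -26712834898919.42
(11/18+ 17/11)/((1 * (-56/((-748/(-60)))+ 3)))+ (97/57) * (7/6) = 25760/47709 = 0.54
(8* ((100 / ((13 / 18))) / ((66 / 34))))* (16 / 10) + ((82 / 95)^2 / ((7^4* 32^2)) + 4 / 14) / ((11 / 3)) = 913.08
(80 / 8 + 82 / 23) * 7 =2184 / 23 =94.96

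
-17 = -17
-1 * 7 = -7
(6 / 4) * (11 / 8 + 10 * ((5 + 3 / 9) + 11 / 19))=27587 / 304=90.75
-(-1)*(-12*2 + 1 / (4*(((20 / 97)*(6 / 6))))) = -1823 / 80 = -22.79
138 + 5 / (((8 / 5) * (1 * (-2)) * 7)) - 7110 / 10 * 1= -64201 / 112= -573.22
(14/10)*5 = 7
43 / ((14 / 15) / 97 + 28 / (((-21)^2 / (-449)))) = -1313865 / 870766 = -1.51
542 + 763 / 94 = 51711 / 94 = 550.12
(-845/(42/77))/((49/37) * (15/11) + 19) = -3783065/50808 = -74.46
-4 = -4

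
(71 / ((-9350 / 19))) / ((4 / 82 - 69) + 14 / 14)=55309 / 26049100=0.00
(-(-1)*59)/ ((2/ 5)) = 295/ 2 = 147.50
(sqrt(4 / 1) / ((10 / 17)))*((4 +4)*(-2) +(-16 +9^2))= 833 / 5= 166.60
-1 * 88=-88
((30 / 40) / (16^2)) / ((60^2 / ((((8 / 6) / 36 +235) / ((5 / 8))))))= 3173 / 10368000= 0.00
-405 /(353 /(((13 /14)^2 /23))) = -68445 /1591324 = -0.04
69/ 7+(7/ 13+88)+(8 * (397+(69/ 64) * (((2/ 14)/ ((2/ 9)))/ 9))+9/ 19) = 90613027/ 27664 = 3275.49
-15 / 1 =-15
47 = 47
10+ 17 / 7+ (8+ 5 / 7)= 148 / 7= 21.14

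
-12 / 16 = -3 / 4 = -0.75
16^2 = 256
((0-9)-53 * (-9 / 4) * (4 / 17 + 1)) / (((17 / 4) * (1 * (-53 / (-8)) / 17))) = 75240 / 901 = 83.51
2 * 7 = 14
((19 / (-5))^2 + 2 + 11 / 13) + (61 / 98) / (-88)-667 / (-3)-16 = 223.61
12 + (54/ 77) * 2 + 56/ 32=4667/ 308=15.15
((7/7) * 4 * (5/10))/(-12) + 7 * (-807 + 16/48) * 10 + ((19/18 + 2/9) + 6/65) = -33032296/585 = -56465.46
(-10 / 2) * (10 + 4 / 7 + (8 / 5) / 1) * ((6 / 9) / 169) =-284 / 1183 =-0.24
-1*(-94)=94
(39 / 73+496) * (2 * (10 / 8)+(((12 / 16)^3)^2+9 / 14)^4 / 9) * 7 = 62476871539736313551455 / 7047851941858115584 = 8864.67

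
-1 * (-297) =297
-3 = -3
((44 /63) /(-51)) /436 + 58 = 20312575 /350217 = 58.00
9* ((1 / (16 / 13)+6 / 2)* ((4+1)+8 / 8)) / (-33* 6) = -183 / 176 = -1.04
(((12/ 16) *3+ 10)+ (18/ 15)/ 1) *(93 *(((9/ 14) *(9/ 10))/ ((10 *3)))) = 675459/ 28000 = 24.12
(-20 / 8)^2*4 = 25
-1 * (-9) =9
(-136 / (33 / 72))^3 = -34773663744 / 1331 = -26125968.25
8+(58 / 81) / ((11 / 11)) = 706 / 81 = 8.72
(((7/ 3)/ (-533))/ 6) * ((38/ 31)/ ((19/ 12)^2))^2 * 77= -0.01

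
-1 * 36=-36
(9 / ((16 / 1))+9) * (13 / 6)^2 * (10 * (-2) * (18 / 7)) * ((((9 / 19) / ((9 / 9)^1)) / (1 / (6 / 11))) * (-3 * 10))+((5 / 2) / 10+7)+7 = 104804241 / 5852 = 17909.13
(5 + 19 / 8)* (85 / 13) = 5015 / 104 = 48.22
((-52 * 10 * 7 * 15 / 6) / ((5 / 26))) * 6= -283920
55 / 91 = 0.60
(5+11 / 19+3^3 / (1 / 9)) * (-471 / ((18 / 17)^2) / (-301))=214296679 / 617652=346.95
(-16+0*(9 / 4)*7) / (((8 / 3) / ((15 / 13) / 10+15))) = -1179 / 13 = -90.69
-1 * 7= -7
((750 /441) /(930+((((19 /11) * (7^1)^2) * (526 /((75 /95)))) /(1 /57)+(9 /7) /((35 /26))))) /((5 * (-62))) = -1375 /805837407294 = -0.00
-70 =-70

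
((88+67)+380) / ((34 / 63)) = 991.32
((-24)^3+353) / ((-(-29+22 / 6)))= -2127 / 4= -531.75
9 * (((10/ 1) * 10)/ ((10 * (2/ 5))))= 225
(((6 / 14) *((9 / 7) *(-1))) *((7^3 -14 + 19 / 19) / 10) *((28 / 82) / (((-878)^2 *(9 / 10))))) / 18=-55 / 110621854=-0.00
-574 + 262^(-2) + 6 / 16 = -78751827 / 137288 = -573.62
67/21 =3.19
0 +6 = 6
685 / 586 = 1.17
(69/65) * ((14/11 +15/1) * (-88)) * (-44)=4347552/65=66885.42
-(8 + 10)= -18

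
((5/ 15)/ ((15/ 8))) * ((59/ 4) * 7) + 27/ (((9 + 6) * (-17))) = 13961/ 765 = 18.25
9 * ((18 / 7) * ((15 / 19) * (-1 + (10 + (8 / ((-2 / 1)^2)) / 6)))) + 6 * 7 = 212.53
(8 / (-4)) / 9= -2 / 9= -0.22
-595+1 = -594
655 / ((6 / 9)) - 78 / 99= 64793 / 66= 981.71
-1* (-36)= 36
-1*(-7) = 7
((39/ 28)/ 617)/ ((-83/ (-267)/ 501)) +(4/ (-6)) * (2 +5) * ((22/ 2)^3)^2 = -8267281.03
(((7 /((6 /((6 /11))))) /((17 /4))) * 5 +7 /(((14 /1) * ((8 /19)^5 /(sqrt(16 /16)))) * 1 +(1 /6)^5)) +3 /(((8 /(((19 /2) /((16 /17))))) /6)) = 5230578485357227 /85445096798336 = 61.22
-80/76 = -20/19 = -1.05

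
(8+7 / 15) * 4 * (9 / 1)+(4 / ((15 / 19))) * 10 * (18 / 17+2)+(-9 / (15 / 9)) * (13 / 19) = 441947 / 969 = 456.09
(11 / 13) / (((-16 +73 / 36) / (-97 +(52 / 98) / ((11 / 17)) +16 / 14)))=1844100 / 320411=5.76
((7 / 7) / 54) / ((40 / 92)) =23 / 540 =0.04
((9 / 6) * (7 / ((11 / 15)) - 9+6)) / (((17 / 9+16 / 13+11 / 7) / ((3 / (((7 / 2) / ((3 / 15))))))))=37908 / 105655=0.36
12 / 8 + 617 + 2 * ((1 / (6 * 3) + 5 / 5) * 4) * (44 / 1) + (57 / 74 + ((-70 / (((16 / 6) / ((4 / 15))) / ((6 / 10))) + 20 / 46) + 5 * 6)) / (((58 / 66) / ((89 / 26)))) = 63249226699 / 57748860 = 1095.25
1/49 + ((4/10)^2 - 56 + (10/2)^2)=-30.82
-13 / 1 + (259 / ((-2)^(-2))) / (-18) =-635 / 9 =-70.56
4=4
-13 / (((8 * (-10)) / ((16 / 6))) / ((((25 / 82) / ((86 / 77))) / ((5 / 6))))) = 1001 / 7052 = 0.14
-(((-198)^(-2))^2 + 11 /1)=-16906489777 /1536953616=-11.00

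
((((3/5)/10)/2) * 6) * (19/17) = 171/850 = 0.20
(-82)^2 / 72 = 1681 / 18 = 93.39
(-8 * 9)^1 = -72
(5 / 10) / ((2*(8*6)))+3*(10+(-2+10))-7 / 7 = 10177 / 192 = 53.01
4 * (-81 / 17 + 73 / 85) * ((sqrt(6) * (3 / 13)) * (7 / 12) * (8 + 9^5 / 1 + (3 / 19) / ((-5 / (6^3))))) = -13037098508 * sqrt(6) / 104975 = -304208.04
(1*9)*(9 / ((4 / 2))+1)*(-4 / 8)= -99 / 4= -24.75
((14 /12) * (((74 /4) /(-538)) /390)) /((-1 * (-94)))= -259 /236676960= -0.00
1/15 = 0.07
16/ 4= 4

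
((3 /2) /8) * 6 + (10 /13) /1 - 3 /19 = 3431 /1976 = 1.74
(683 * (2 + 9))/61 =7513/61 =123.16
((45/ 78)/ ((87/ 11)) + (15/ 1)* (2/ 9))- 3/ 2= 2156/ 1131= 1.91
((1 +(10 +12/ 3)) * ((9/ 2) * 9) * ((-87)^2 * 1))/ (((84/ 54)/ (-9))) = -744903135/ 28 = -26603683.39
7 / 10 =0.70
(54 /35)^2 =2916 /1225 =2.38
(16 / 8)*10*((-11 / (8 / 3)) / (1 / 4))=-330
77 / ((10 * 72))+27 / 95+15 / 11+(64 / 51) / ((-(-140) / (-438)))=-38880997 / 17907120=-2.17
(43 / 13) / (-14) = -0.24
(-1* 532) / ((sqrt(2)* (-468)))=133* sqrt(2) / 234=0.80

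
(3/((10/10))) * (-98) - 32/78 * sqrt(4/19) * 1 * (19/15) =-294 - 32 * sqrt(19)/585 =-294.24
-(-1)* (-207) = -207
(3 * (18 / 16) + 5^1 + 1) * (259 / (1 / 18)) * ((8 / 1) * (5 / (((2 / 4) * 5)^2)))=279720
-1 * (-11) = 11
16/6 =8/3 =2.67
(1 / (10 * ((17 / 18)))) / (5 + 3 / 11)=0.02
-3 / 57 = -1 / 19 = -0.05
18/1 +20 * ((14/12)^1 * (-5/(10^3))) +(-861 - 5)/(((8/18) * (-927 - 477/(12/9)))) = 664643/34260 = 19.40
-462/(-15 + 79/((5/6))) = -110/19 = -5.79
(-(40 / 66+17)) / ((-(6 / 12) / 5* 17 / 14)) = 81340 / 561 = 144.99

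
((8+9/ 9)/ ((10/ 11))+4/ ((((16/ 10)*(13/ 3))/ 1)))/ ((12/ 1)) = 227/ 260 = 0.87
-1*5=-5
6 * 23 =138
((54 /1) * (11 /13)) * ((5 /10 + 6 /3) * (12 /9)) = 1980 /13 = 152.31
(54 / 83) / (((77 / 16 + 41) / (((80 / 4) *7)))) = 1.99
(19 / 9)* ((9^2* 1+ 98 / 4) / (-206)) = -4009 / 3708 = -1.08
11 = 11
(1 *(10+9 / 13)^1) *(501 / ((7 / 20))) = 15305.27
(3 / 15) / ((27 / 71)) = 71 / 135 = 0.53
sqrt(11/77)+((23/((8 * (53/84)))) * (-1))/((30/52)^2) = -54418/3975+sqrt(7)/7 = -13.31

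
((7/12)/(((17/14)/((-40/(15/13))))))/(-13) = 196/153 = 1.28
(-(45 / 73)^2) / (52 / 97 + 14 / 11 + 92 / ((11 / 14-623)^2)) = -163955305386675 / 780541697766746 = -0.21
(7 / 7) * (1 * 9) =9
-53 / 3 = -17.67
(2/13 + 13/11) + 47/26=899/286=3.14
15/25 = 3/5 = 0.60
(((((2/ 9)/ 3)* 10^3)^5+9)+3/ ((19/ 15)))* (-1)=-608000003099363912/ 272629233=-2230135031.41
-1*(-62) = 62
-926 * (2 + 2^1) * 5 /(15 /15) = -18520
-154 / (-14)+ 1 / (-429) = 4718 / 429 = 11.00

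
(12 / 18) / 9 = 2 / 27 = 0.07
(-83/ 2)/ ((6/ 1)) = -83/ 12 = -6.92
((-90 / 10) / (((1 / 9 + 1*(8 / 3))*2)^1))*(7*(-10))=567 / 5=113.40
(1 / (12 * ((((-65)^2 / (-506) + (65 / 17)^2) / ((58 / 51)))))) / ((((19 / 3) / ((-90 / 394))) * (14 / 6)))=-1122561 / 4804346365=-0.00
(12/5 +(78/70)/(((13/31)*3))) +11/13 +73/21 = 2077/273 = 7.61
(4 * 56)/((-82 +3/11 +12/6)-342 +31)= -0.57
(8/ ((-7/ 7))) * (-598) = 4784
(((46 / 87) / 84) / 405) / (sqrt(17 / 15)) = 23*sqrt(255) / 25157790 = 0.00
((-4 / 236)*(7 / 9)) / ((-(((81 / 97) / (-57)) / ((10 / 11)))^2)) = 2377654300 / 46838979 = 50.76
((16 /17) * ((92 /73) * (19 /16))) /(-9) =-1748 /11169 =-0.16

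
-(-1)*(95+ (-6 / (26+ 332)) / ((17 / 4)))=289073 / 3043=95.00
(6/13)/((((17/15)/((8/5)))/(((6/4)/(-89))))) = -216/19669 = -0.01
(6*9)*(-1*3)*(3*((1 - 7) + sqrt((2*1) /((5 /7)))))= 2916 - 486*sqrt(70) /5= 2102.77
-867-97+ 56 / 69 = -963.19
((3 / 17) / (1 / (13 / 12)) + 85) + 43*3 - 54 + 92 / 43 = 474655 / 2924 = 162.33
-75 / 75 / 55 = -1 / 55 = -0.02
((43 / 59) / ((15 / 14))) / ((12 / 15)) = 301 / 354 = 0.85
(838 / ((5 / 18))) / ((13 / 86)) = 1297224 / 65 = 19957.29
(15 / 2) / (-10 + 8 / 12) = -45 / 56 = -0.80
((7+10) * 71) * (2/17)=142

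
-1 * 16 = -16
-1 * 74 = -74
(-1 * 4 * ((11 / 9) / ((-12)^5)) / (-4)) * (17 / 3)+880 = 5912248133 / 6718464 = 880.00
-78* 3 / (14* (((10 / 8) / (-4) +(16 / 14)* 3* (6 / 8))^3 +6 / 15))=-117411840 / 83781241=-1.40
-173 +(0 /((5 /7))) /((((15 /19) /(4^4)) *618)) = -173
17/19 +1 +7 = 169/19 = 8.89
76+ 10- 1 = 85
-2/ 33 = -0.06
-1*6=-6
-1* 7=-7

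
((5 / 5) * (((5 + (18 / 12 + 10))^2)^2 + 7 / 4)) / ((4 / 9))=10673541 / 64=166774.08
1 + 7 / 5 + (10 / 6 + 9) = 13.07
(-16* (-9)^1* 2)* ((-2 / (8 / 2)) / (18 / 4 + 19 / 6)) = -432 / 23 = -18.78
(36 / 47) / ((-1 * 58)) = -18 / 1363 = -0.01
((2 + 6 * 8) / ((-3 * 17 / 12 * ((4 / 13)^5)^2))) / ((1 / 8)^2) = -3446462296225 / 34816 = -98990759.89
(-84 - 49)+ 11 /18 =-2383 /18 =-132.39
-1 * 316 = -316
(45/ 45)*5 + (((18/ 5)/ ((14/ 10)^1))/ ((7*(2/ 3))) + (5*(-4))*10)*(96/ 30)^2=-2495763/ 1225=-2037.36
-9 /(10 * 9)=-1 /10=-0.10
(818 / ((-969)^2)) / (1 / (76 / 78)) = 1636 / 1927341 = 0.00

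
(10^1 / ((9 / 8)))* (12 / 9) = 320 / 27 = 11.85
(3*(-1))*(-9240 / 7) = 3960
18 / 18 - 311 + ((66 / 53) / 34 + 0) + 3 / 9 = -836930 / 2703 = -309.63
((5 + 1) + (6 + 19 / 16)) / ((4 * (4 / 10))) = 1055 / 128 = 8.24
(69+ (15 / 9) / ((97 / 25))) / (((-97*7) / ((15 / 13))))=-101020 / 856219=-0.12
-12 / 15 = -4 / 5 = -0.80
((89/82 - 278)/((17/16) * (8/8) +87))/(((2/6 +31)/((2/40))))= -68121/13575715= -0.01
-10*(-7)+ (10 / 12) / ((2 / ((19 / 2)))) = 73.96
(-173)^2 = 29929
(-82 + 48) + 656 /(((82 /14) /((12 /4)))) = 302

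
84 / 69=28 / 23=1.22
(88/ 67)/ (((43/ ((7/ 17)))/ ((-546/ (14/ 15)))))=-360360/ 48977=-7.36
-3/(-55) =3/55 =0.05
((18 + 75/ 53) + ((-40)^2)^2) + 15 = 2560034.42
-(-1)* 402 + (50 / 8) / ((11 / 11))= 1633 / 4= 408.25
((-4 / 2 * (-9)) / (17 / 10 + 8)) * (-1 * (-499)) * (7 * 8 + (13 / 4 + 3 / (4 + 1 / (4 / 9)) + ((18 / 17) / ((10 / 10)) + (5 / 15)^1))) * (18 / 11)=8399687958 / 90695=92614.68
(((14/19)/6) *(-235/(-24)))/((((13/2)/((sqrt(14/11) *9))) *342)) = 1645 *sqrt(154)/3716856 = 0.01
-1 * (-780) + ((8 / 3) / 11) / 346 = 4453024 / 5709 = 780.00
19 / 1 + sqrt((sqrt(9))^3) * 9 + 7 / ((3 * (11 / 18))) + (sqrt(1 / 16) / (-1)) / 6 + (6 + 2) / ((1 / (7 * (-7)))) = -97475 / 264 + 27 * sqrt(3) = -322.46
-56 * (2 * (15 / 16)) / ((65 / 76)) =-1596 / 13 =-122.77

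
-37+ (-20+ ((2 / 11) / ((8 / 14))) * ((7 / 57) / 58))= -4145675 / 72732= -57.00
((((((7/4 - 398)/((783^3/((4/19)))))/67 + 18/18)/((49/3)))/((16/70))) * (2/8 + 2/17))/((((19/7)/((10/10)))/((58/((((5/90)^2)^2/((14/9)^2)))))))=14971998435667000/28009924659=534524.77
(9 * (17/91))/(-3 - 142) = -153/13195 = -0.01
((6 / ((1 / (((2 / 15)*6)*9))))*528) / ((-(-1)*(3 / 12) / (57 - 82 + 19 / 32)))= -11133936 / 5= -2226787.20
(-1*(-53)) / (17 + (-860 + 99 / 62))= -3286 / 52167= -0.06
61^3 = 226981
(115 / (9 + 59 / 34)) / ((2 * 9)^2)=391 / 11826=0.03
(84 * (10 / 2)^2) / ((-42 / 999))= -49950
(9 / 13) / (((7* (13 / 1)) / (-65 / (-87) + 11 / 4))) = 3651 / 137228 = 0.03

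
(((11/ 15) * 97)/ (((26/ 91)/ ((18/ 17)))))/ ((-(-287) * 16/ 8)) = 0.46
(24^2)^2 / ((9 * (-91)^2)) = 36864 / 8281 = 4.45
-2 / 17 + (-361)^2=2215455 / 17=130320.88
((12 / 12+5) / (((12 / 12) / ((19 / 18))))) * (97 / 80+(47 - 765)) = -1089517 / 240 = -4539.65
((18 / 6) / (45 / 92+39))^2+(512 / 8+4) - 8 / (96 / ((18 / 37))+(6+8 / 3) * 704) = 235562329341 / 3463922602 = 68.00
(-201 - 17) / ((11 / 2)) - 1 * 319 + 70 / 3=-11065 / 33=-335.30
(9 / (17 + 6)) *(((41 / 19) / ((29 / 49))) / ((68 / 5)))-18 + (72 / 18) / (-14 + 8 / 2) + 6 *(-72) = -1940240503 / 4308820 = -450.30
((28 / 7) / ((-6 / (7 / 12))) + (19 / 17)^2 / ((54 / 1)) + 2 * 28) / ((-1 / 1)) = -434114 / 7803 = -55.63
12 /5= 2.40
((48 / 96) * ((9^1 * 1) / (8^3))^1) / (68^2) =9 / 4734976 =0.00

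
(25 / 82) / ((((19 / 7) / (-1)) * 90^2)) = -7 / 504792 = -0.00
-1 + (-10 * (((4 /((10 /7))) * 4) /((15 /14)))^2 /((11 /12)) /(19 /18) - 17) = -29973738 /26125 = -1147.32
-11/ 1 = -11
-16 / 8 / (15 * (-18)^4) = -1 / 787320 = -0.00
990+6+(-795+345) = 546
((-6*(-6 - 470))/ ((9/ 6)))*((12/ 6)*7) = 26656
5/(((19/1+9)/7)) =1.25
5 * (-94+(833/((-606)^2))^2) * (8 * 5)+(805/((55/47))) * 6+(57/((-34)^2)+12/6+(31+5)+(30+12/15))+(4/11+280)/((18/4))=-14541.39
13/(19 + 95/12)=156/323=0.48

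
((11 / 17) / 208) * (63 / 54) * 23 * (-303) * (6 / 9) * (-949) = 13057583 / 816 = 16001.94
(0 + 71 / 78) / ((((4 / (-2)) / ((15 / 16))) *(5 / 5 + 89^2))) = -355 / 6591104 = -0.00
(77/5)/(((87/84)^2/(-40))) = -482944/841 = -574.25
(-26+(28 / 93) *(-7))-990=-94684 / 93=-1018.11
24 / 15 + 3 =23 / 5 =4.60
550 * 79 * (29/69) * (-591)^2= 146703841350/23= 6378427884.78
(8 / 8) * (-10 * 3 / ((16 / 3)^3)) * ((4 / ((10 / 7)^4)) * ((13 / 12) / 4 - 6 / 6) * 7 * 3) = 9529569 / 3276800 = 2.91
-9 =-9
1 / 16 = 0.06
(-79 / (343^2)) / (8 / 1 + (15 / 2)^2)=-316 / 30235793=-0.00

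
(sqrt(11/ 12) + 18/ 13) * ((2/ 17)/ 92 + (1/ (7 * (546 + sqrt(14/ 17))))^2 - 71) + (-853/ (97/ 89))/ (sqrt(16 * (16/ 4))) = -1511881745449556233351/ 7708290222327392152 - 54250470669005869 * sqrt(33)/ 4584629394722874 - 918 * sqrt(238)/ 44947347007087 - 221 * sqrt(7854)/ 89894694014174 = -264.11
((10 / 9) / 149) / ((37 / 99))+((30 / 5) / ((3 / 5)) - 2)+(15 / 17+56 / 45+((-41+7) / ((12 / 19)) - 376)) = -419.69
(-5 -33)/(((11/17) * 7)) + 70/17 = -5592/1309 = -4.27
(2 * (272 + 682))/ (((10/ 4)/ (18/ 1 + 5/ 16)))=139761/ 10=13976.10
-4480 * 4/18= -8960/9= -995.56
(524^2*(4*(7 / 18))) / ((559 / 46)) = 176826944 / 5031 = 35147.47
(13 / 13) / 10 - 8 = -79 / 10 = -7.90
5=5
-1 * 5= -5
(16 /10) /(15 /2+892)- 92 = -827524 /8995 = -92.00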